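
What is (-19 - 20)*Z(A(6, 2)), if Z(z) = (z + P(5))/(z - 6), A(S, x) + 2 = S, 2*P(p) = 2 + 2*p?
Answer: 195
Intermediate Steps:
P(p) = 1 + p (P(p) = (2 + 2*p)/2 = 1 + p)
A(S, x) = -2 + S
Z(z) = (6 + z)/(-6 + z) (Z(z) = (z + (1 + 5))/(z - 6) = (z + 6)/(-6 + z) = (6 + z)/(-6 + z))
(-19 - 20)*Z(A(6, 2)) = (-19 - 20)*((6 + (-2 + 6))/(-6 + (-2 + 6))) = -39*(6 + 4)/(-6 + 4) = -39*10/(-2) = -(-39)*10/2 = -39*(-5) = 195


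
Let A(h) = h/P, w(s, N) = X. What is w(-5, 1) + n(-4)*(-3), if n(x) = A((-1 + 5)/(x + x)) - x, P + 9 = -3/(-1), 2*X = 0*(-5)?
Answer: -49/4 ≈ -12.250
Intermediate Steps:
X = 0 (X = (0*(-5))/2 = (1/2)*0 = 0)
w(s, N) = 0
P = -6 (P = -9 - 3/(-1) = -9 - 3*(-1) = -9 + 3 = -6)
A(h) = -h/6 (A(h) = h/(-6) = h*(-1/6) = -h/6)
n(x) = -x - 1/(3*x) (n(x) = -(-1 + 5)/(6*(x + x)) - x = -2/(3*(2*x)) - x = -2*1/(2*x)/3 - x = -1/(3*x) - x = -x - 1/(3*x))
w(-5, 1) + n(-4)*(-3) = 0 + (-1*(-4) - 1/3/(-4))*(-3) = 0 + (4 - 1/3*(-1/4))*(-3) = 0 + (4 + 1/12)*(-3) = 0 + (49/12)*(-3) = 0 - 49/4 = -49/4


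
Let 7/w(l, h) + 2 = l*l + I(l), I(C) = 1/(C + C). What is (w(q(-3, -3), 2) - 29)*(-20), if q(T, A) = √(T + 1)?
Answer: 20*(-492*I + 29*√2)/(√2 - 16*I) ≈ 614.73 - 3.0696*I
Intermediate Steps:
I(C) = 1/(2*C)
q(T, A) = √(1 + T)
w(l, h) = 7/(-2 + l² + 1/(2*l)) (w(l, h) = 7/(-2 + (l*l + 1/(2*l))) = 7/(-2 + (l² + 1/(2*l))) = 7/(-2 + l² + 1/(2*l)))
(w(q(-3, -3), 2) - 29)*(-20) = (14*√(1 - 3)/(1 + 2*√(1 - 3)*(-2 + (√(1 - 3))²)) - 29)*(-20) = (14*√(-2)/(1 + 2*√(-2)*(-2 + (√(-2))²)) - 29)*(-20) = (14*(I*√2)/(1 + 2*(I*√2)*(-2 + (I*√2)²)) - 29)*(-20) = (14*(I*√2)/(1 + 2*(I*√2)*(-2 - 2)) - 29)*(-20) = (14*(I*√2)/(1 + 2*(I*√2)*(-4)) - 29)*(-20) = (14*(I*√2)/(1 - 8*I*√2) - 29)*(-20) = (14*I*√2/(1 - 8*I*√2) - 29)*(-20) = (-29 + 14*I*√2/(1 - 8*I*√2))*(-20) = 580 - 280*I*√2/(1 - 8*I*√2)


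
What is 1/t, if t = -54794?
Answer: -1/54794 ≈ -1.8250e-5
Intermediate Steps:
1/t = 1/(-54794) = -1/54794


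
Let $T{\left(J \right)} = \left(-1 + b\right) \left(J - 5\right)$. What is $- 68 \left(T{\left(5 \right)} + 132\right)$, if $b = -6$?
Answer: $-8976$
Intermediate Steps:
$T{\left(J \right)} = 35 - 7 J$ ($T{\left(J \right)} = \left(-1 - 6\right) \left(J - 5\right) = - 7 \left(-5 + J\right) = 35 - 7 J$)
$- 68 \left(T{\left(5 \right)} + 132\right) = - 68 \left(\left(35 - 35\right) + 132\right) = - 68 \left(0 + 132\right) = \left(-68\right) 132 = -8976$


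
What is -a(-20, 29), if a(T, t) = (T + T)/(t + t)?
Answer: 20/29 ≈ 0.68966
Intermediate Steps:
a(T, t) = T/t (a(T, t) = (2*T)/((2*t)) = (2*T)*(1/(2*t)) = T/t)
-a(-20, 29) = -(-20)/29 = -1*(-20/29) = 20/29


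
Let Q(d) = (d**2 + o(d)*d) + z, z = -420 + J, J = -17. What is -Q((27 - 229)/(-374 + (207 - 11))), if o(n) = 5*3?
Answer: 3316441/7921 ≈ 418.69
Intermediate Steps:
o(n) = 15
z = -437 (z = -420 - 17 = -437)
Q(d) = -437 + d**2 + 15*d (Q(d) = (d**2 + 15*d) - 437 = -437 + d**2 + 15*d)
-Q((27 - 229)/(-374 + (207 - 11))) = -(-437 + ((27 - 229)/(-374 + (207 - 11)))**2 + 15*((27 - 229)/(-374 + (207 - 11)))) = -(-437 + (-202/(-374 + 196))**2 + 15*(-202/(-374 + 196))) = -(-437 + (-202/(-178))**2 + 15*(-202/(-178))) = -(-437 + (-202*(-1/178))**2 + 15*(-202*(-1/178))) = -(-437 + (101/89)**2 + 15*(101/89)) = -(-437 + 10201/7921 + 1515/89) = -1*(-3316441/7921) = 3316441/7921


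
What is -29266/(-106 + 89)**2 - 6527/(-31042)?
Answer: -53328757/527714 ≈ -101.06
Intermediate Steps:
-29266/(-106 + 89)**2 - 6527/(-31042) = -29266/((-17)**2) - 6527*(-1/31042) = -29266/289 + 6527/31042 = -53328757/527714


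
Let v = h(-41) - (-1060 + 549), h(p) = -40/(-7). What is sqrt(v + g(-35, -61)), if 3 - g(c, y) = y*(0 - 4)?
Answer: sqrt(13510)/7 ≈ 16.605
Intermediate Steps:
g(c, y) = 3 + 4*y (g(c, y) = 3 - y*(0 - 4) = 3 - y*(-4) = 3 - (-4)*y = 3 + 4*y)
h(p) = 40/7 (h(p) = -40*(-1/7) = 40/7)
v = 3617/7 (v = 40/7 - (-1060 + 549) = 40/7 - 1*(-511) = 40/7 + 511 = 3617/7 ≈ 516.71)
sqrt(v + g(-35, -61)) = sqrt(3617/7 + (3 + 4*(-61))) = sqrt(3617/7 + (3 - 244)) = sqrt(3617/7 - 241) = sqrt(1930/7) = sqrt(13510)/7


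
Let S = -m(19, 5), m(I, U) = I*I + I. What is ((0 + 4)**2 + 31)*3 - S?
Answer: 521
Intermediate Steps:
m(I, U) = I + I**2 (m(I, U) = I**2 + I = I + I**2)
S = -380 (S = -19*(1 + 19) = -19*20 = -1*380 = -380)
((0 + 4)**2 + 31)*3 - S = ((0 + 4)**2 + 31)*3 - 1*(-380) = (4**2 + 31)*3 + 380 = (16 + 31)*3 + 380 = 47*3 + 380 = 141 + 380 = 521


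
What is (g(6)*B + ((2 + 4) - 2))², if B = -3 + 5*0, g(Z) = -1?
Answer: 49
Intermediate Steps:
B = -3 (B = -3 + 0 = -3)
(g(6)*B + ((2 + 4) - 2))² = (-1*(-3) + ((2 + 4) - 2))² = (3 + (6 - 2))² = (3 + 4)² = 7² = 49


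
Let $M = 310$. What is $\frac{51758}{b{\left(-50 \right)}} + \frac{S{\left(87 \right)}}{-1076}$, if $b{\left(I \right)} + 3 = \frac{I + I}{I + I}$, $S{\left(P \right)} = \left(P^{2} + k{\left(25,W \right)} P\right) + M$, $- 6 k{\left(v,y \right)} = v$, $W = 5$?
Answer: $- \frac{55706641}{2152} \approx -25886.0$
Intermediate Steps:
$k{\left(v,y \right)} = - \frac{v}{6}$
$S{\left(P \right)} = 310 + P^{2} - \frac{25 P}{6}$ ($S{\left(P \right)} = \left(P^{2} + \left(- \frac{1}{6}\right) 25 P\right) + 310 = \left(P^{2} - \frac{25 P}{6}\right) + 310 = 310 + P^{2} - \frac{25 P}{6}$)
$b{\left(I \right)} = -2$ ($b{\left(I \right)} = -3 + \frac{I + I}{I + I} = -3 + \frac{2 I}{2 I} = -3 + 2 I \frac{1}{2 I} = -3 + 1 = -2$)
$\frac{51758}{b{\left(-50 \right)}} + \frac{S{\left(87 \right)}}{-1076} = \frac{51758}{-2} + \frac{310 + 87^{2} - \frac{725}{2}}{-1076} = 51758 \left(- \frac{1}{2}\right) + \left(310 + 7569 - \frac{725}{2}\right) \left(- \frac{1}{1076}\right) = -25879 + \frac{15033}{2} \left(- \frac{1}{1076}\right) = -25879 - \frac{15033}{2152} = - \frac{55706641}{2152}$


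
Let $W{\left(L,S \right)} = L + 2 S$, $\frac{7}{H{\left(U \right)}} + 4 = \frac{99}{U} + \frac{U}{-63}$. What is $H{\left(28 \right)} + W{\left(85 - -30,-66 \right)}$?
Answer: $- \frac{5657}{229} \approx -24.703$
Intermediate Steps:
$H{\left(U \right)} = \frac{7}{-4 + \frac{99}{U} - \frac{U}{63}}$ ($H{\left(U \right)} = \frac{7}{-4 + \left(\frac{99}{U} + \frac{U}{-63}\right)} = \frac{7}{-4 + \left(\frac{99}{U} + U \left(- \frac{1}{63}\right)\right)} = \frac{7}{-4 - \left(- \frac{99}{U} + \frac{U}{63}\right)} = \frac{7}{-4 + \frac{99}{U} - \frac{U}{63}}$)
$H{\left(28 \right)} + W{\left(85 - -30,-66 \right)} = \left(-441\right) 28 \frac{1}{-6237 + 28^{2} + 252 \cdot 28} + \left(\left(85 - -30\right) + 2 \left(-66\right)\right) = \left(-441\right) 28 \frac{1}{-6237 + 784 + 7056} + \left(\left(85 + 30\right) - 132\right) = \left(-441\right) 28 \cdot \frac{1}{1603} + \left(115 - 132\right) = \left(-441\right) 28 \cdot \frac{1}{1603} - 17 = - \frac{1764}{229} - 17 = - \frac{5657}{229}$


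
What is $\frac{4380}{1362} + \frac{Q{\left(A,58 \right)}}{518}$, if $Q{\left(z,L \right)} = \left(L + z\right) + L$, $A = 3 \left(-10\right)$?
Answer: $\frac{198831}{58793} \approx 3.3819$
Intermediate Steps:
$A = -30$
$Q{\left(z,L \right)} = z + 2 L$
$\frac{4380}{1362} + \frac{Q{\left(A,58 \right)}}{518} = \frac{4380}{1362} + \frac{-30 + 2 \cdot 58}{518} = 4380 \cdot \frac{1}{1362} + \left(-30 + 116\right) \frac{1}{518} = \frac{730}{227} + 86 \cdot \frac{1}{518} = \frac{730}{227} + \frac{43}{259} = \frac{198831}{58793}$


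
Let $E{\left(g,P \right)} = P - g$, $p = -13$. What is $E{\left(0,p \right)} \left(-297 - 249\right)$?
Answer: $7098$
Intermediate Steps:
$E{\left(0,p \right)} \left(-297 - 249\right) = \left(-13 - 0\right) \left(-297 - 249\right) = \left(-13 + 0\right) \left(-546\right) = \left(-13\right) \left(-546\right) = 7098$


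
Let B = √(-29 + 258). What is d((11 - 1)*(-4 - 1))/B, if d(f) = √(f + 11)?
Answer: I*√8931/229 ≈ 0.41268*I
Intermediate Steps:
B = √229 ≈ 15.133
d(f) = √(11 + f)
d((11 - 1)*(-4 - 1))/B = √(11 + (11 - 1)*(-4 - 1))/(√229) = √(11 + 10*(-5))*(√229/229) = √(11 - 50)*(√229/229) = √(-39)*(√229/229) = (I*√39)*(√229/229) = I*√8931/229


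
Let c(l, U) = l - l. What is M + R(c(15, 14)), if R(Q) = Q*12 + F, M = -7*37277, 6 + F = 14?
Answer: -260931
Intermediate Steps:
c(l, U) = 0
F = 8 (F = -6 + 14 = 8)
M = -260939
R(Q) = 8 + 12*Q (R(Q) = Q*12 + 8 = 12*Q + 8 = 8 + 12*Q)
M + R(c(15, 14)) = -260939 + (8 + 12*0) = -260939 + (8 + 0) = -260939 + 8 = -260931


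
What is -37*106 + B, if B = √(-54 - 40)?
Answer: -3922 + I*√94 ≈ -3922.0 + 9.6954*I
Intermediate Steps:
B = I*√94 (B = √(-94) = I*√94 ≈ 9.6954*I)
-37*106 + B = -37*106 + I*√94 = -3922 + I*√94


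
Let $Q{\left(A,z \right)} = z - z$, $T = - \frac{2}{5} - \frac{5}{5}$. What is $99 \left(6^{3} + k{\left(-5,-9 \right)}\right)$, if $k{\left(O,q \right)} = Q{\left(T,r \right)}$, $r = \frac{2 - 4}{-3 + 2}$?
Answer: $21384$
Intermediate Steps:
$T = - \frac{7}{5}$ ($T = \left(-2\right) \frac{1}{5} - 1 = - \frac{2}{5} - 1 = - \frac{7}{5} \approx -1.4$)
$r = 2$ ($r = - \frac{2}{-1} = \left(-2\right) \left(-1\right) = 2$)
$Q{\left(A,z \right)} = 0$
$k{\left(O,q \right)} = 0$
$99 \left(6^{3} + k{\left(-5,-9 \right)}\right) = 99 \left(6^{3} + 0\right) = 99 \left(216 + 0\right) = 99 \cdot 216 = 21384$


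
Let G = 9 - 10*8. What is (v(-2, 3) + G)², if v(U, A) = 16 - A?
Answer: 3364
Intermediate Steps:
G = -71 (G = 9 - 80 = -71)
(v(-2, 3) + G)² = ((16 - 1*3) - 71)² = ((16 - 3) - 71)² = (13 - 71)² = (-58)² = 3364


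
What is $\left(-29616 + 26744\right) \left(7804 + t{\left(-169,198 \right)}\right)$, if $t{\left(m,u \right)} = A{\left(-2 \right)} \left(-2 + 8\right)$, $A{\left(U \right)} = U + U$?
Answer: $-22344160$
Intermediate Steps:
$A{\left(U \right)} = 2 U$
$t{\left(m,u \right)} = -24$ ($t{\left(m,u \right)} = 2 \left(-2\right) \left(-2 + 8\right) = \left(-4\right) 6 = -24$)
$\left(-29616 + 26744\right) \left(7804 + t{\left(-169,198 \right)}\right) = \left(-29616 + 26744\right) \left(7804 - 24\right) = \left(-2872\right) 7780 = -22344160$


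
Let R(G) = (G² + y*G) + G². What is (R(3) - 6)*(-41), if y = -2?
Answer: -246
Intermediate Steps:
R(G) = -2*G + 2*G² (R(G) = (G² - 2*G) + G² = -2*G + 2*G²)
(R(3) - 6)*(-41) = (2*3*(-1 + 3) - 6)*(-41) = (2*3*2 - 6)*(-41) = (12 - 6)*(-41) = 6*(-41) = -246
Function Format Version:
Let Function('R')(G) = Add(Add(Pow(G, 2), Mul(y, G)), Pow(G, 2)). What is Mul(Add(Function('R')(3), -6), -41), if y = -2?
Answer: -246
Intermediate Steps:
Function('R')(G) = Add(Mul(-2, G), Mul(2, Pow(G, 2))) (Function('R')(G) = Add(Add(Pow(G, 2), Mul(-2, G)), Pow(G, 2)) = Add(Mul(-2, G), Mul(2, Pow(G, 2))))
Mul(Add(Function('R')(3), -6), -41) = Mul(Add(Mul(2, 3, Add(-1, 3)), -6), -41) = Mul(Add(Mul(2, 3, 2), -6), -41) = Mul(Add(12, -6), -41) = Mul(6, -41) = -246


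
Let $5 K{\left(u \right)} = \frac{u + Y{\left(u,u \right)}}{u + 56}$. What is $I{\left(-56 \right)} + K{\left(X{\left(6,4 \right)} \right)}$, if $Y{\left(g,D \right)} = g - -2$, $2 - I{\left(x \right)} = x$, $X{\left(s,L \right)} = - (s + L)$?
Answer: $\frac{6661}{115} \approx 57.922$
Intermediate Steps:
$X{\left(s,L \right)} = - L - s$ ($X{\left(s,L \right)} = - (L + s) = - L - s$)
$I{\left(x \right)} = 2 - x$
$Y{\left(g,D \right)} = 2 + g$ ($Y{\left(g,D \right)} = g + 2 = 2 + g$)
$K{\left(u \right)} = \frac{2 + 2 u}{5 \left(56 + u\right)}$ ($K{\left(u \right)} = \frac{\left(u + \left(2 + u\right)\right) \frac{1}{u + 56}}{5} = \frac{\left(2 + 2 u\right) \frac{1}{56 + u}}{5} = \frac{\frac{1}{56 + u} \left(2 + 2 u\right)}{5} = \frac{2 + 2 u}{5 \left(56 + u\right)}$)
$I{\left(-56 \right)} + K{\left(X{\left(6,4 \right)} \right)} = \left(2 - -56\right) + \frac{2 \left(1 - 10\right)}{5 \left(56 - 10\right)} = \left(2 + 56\right) + \frac{2 \left(1 - 10\right)}{5 \left(56 - 10\right)} = 58 + \frac{2 \left(1 - 10\right)}{5 \left(56 - 10\right)} = 58 + \frac{2}{5} \cdot \frac{1}{46} \left(-9\right) = 58 - \frac{9}{115} = \frac{6661}{115}$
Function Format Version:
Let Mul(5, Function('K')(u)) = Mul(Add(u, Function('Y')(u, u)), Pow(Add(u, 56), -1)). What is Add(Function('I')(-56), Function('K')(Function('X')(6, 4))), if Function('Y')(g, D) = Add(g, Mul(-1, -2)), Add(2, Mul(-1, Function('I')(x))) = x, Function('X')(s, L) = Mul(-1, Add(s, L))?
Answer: Rational(6661, 115) ≈ 57.922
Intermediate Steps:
Function('X')(s, L) = Add(Mul(-1, L), Mul(-1, s)) (Function('X')(s, L) = Mul(-1, Add(L, s)) = Add(Mul(-1, L), Mul(-1, s)))
Function('I')(x) = Add(2, Mul(-1, x))
Function('Y')(g, D) = Add(2, g) (Function('Y')(g, D) = Add(g, 2) = Add(2, g))
Function('K')(u) = Mul(Rational(1, 5), Pow(Add(56, u), -1), Add(2, Mul(2, u))) (Function('K')(u) = Mul(Rational(1, 5), Mul(Add(u, Add(2, u)), Pow(Add(u, 56), -1))) = Mul(Rational(1, 5), Mul(Add(2, Mul(2, u)), Pow(Add(56, u), -1))) = Mul(Rational(1, 5), Mul(Pow(Add(56, u), -1), Add(2, Mul(2, u)))) = Mul(Rational(1, 5), Pow(Add(56, u), -1), Add(2, Mul(2, u))))
Add(Function('I')(-56), Function('K')(Function('X')(6, 4))) = Add(Add(2, Mul(-1, -56)), Mul(Rational(2, 5), Pow(Add(56, Add(Mul(-1, 4), Mul(-1, 6))), -1), Add(1, Add(Mul(-1, 4), Mul(-1, 6))))) = Add(Add(2, 56), Mul(Rational(2, 5), Pow(Add(56, Add(-4, -6)), -1), Add(1, Add(-4, -6)))) = Add(58, Mul(Rational(2, 5), Pow(Add(56, -10), -1), Add(1, -10))) = Add(58, Mul(Rational(2, 5), Pow(46, -1), -9)) = Add(58, Mul(Rational(2, 5), Rational(1, 46), -9)) = Add(58, Rational(-9, 115)) = Rational(6661, 115)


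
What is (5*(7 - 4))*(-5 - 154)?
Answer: -2385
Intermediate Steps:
(5*(7 - 4))*(-5 - 154) = (5*3)*(-159) = 15*(-159) = -2385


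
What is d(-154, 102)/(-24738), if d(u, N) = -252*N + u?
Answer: 1847/1767 ≈ 1.0453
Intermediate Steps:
d(u, N) = u - 252*N
d(-154, 102)/(-24738) = (-154 - 252*102)/(-24738) = (-154 - 25704)*(-1/24738) = -25858*(-1/24738) = 1847/1767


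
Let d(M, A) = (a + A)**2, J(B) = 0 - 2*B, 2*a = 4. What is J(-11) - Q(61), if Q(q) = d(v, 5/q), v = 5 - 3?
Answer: 65733/3721 ≈ 17.665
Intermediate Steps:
a = 2 (a = (1/2)*4 = 2)
v = 2
J(B) = -2*B
d(M, A) = (2 + A)**2
Q(q) = (2 + 5/q)**2
J(-11) - Q(61) = -2*(-11) - (5 + 2*61)**2/61**2 = 22 - (5 + 122)**2/3721 = 22 - 127**2/3721 = 22 - 16129/3721 = 65733/3721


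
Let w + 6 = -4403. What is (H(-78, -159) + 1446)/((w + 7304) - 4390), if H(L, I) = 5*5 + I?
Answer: -1312/1495 ≈ -0.87759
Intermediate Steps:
w = -4409 (w = -6 - 4403 = -4409)
H(L, I) = 25 + I
(H(-78, -159) + 1446)/((w + 7304) - 4390) = ((25 - 159) + 1446)/((-4409 + 7304) - 4390) = (-134 + 1446)/(2895 - 4390) = 1312/(-1495) = 1312*(-1/1495) = -1312/1495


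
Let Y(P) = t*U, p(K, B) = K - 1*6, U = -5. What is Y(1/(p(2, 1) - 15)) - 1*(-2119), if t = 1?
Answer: 2114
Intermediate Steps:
p(K, B) = -6 + K (p(K, B) = K - 6 = -6 + K)
Y(P) = -5 (Y(P) = 1*(-5) = -5)
Y(1/(p(2, 1) - 15)) - 1*(-2119) = -5 - 1*(-2119) = -5 + 2119 = 2114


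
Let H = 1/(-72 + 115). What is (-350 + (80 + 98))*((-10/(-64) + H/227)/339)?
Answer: -16279/205208 ≈ -0.079329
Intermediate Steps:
H = 1/43 ≈ 0.023256
(-350 + (80 + 98))*((-10/(-64) + H/227)/339) = (-350 + (80 + 98))*((-10/(-64) + (1/43)/227)/339) = (-350 + 178)*((-10*(-1/64) + (1/43)*(1/227))*(1/339)) = -172*(5/32 + 1/9761)/339 = -48837/(1816*339) = -172*16279/35295776 = -16279/205208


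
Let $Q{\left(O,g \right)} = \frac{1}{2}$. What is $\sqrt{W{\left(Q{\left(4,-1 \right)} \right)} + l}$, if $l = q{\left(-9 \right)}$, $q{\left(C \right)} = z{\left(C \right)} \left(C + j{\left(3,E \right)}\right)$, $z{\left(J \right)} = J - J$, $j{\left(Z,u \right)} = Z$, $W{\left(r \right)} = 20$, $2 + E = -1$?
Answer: $2 \sqrt{5} \approx 4.4721$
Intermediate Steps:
$E = -3$ ($E = -2 - 1 = -3$)
$Q{\left(O,g \right)} = \frac{1}{2}$
$z{\left(J \right)} = 0$
$q{\left(C \right)} = 0$ ($q{\left(C \right)} = 0 \left(C + 3\right) = 0 \left(3 + C\right) = 0$)
$l = 0$
$\sqrt{W{\left(Q{\left(4,-1 \right)} \right)} + l} = \sqrt{20 + 0} = \sqrt{20} = 2 \sqrt{5}$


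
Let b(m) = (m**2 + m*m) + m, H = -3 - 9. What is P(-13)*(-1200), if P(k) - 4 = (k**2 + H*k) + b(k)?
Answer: -784800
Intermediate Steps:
H = -12
b(m) = m + 2*m**2 (b(m) = (m**2 + m**2) + m = 2*m**2 + m = m + 2*m**2)
P(k) = 4 + k**2 - 12*k + k*(1 + 2*k) (P(k) = 4 + ((k**2 - 12*k) + k*(1 + 2*k)) = 4 + (k**2 - 12*k + k*(1 + 2*k)) = 4 + k**2 - 12*k + k*(1 + 2*k))
P(-13)*(-1200) = (4 - 11*(-13) + 3*(-13)**2)*(-1200) = (4 + 143 + 3*169)*(-1200) = (4 + 143 + 507)*(-1200) = 654*(-1200) = -784800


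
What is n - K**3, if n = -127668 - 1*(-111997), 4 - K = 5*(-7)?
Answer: -74990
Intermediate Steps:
K = 39 (K = 4 - 5*(-7) = 4 - 1*(-35) = 4 + 35 = 39)
n = -15671 (n = -127668 + 111997 = -15671)
n - K**3 = -15671 - 1*39**3 = -15671 - 1*59319 = -15671 - 59319 = -74990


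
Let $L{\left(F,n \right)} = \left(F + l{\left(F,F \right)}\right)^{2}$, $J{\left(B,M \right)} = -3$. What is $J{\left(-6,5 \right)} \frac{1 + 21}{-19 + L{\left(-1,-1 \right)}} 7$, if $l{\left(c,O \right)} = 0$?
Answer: $\frac{77}{3} \approx 25.667$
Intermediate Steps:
$L{\left(F,n \right)} = F^{2}$ ($L{\left(F,n \right)} = \left(F + 0\right)^{2} = F^{2}$)
$J{\left(-6,5 \right)} \frac{1 + 21}{-19 + L{\left(-1,-1 \right)}} 7 = - 3 \frac{1 + 21}{-19 + \left(-1\right)^{2}} \cdot 7 = - 3 \frac{22}{-19 + 1} \cdot 7 = - 3 \frac{22}{-18} \cdot 7 = - 3 \cdot 22 \left(- \frac{1}{18}\right) 7 = \left(-3\right) \left(- \frac{11}{9}\right) 7 = \frac{11}{3} \cdot 7 = \frac{77}{3}$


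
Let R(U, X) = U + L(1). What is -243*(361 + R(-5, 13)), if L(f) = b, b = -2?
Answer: -86022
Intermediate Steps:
L(f) = -2
R(U, X) = -2 + U (R(U, X) = U - 2 = -2 + U)
-243*(361 + R(-5, 13)) = -243*(361 + (-2 - 5)) = -243*(361 - 7) = -243*354 = -86022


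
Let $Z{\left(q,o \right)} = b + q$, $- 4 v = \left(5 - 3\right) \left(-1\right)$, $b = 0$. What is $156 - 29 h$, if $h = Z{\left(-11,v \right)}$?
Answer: $475$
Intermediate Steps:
$v = \frac{1}{2}$ ($v = - \frac{\left(5 - 3\right) \left(-1\right)}{4} = - \frac{2 \left(-1\right)}{4} = \left(- \frac{1}{4}\right) \left(-2\right) = \frac{1}{2} \approx 0.5$)
$Z{\left(q,o \right)} = q$ ($Z{\left(q,o \right)} = 0 + q = q$)
$h = -11$
$156 - 29 h = 156 - -319 = 156 + 319 = 475$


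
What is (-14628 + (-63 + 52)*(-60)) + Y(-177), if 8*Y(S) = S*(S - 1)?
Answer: -40119/4 ≈ -10030.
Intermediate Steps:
Y(S) = S*(-1 + S)/8 (Y(S) = (S*(S - 1))/8 = (S*(-1 + S))/8 = S*(-1 + S)/8)
(-14628 + (-63 + 52)*(-60)) + Y(-177) = (-14628 + (-63 + 52)*(-60)) + (⅛)*(-177)*(-1 - 177) = (-14628 - 11*(-60)) + (⅛)*(-177)*(-178) = (-14628 + 660) + 15753/4 = -13968 + 15753/4 = -40119/4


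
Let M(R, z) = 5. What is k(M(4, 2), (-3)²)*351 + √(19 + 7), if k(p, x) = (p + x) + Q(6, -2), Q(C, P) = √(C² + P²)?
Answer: 4914 + √26 + 702*√10 ≈ 7139.0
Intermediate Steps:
k(p, x) = p + x + 2*√10 (k(p, x) = (p + x) + √(6² + (-2)²) = (p + x) + √(36 + 4) = (p + x) + √40 = (p + x) + 2*√10 = p + x + 2*√10)
k(M(4, 2), (-3)²)*351 + √(19 + 7) = (5 + (-3)² + 2*√10)*351 + √(19 + 7) = (5 + 9 + 2*√10)*351 + √26 = (14 + 2*√10)*351 + √26 = (4914 + 702*√10) + √26 = 4914 + √26 + 702*√10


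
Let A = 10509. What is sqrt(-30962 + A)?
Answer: I*sqrt(20453) ≈ 143.01*I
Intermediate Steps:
sqrt(-30962 + A) = sqrt(-30962 + 10509) = sqrt(-20453) = I*sqrt(20453)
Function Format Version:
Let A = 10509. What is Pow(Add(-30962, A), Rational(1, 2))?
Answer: Mul(I, Pow(20453, Rational(1, 2))) ≈ Mul(143.01, I)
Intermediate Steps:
Pow(Add(-30962, A), Rational(1, 2)) = Pow(Add(-30962, 10509), Rational(1, 2)) = Pow(-20453, Rational(1, 2)) = Mul(I, Pow(20453, Rational(1, 2)))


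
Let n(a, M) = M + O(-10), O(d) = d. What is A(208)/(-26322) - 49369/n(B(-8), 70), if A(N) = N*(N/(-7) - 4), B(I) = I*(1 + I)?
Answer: -1515581741/1842540 ≈ -822.55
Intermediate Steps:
A(N) = N*(-4 - N/7) (A(N) = N*(N*(-⅐) - 4) = N*(-N/7 - 4) = N*(-4 - N/7))
n(a, M) = -10 + M (n(a, M) = M - 10 = -10 + M)
A(208)/(-26322) - 49369/n(B(-8), 70) = -⅐*208*(28 + 208)/(-26322) - 49369/(-10 + 70) = -⅐*208*236*(-1/26322) - 49369/60 = -49088/7*(-1/26322) - 49369*1/60 = 24544/92127 - 49369/60 = -1515581741/1842540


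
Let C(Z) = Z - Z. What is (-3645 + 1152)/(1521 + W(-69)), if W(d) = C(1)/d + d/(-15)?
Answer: -12465/7628 ≈ -1.6341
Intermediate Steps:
C(Z) = 0
W(d) = -d/15 (W(d) = 0/d + d/(-15) = 0 + d*(-1/15) = 0 - d/15 = -d/15)
(-3645 + 1152)/(1521 + W(-69)) = (-3645 + 1152)/(1521 - 1/15*(-69)) = -2493/(1521 + 23/5) = -2493/7628/5 = -2493*5/7628 = -12465/7628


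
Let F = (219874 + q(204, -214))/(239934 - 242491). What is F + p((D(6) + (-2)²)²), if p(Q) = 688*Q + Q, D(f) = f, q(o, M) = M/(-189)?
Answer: 33255953300/483273 ≈ 68814.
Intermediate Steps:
q(o, M) = -M/189 (q(o, M) = M*(-1/189) = -M/189)
F = -41556400/483273 (F = (219874 - 1/189*(-214))/(239934 - 242491) = (219874 + 214/189)/(-2557) = (41556400/189)*(-1/2557) = -41556400/483273 ≈ -85.990)
p(Q) = 689*Q
F + p((D(6) + (-2)²)²) = -41556400/483273 + 689*(6 + (-2)²)² = -41556400/483273 + 689*(6 + 4)² = -41556400/483273 + 689*10² = -41556400/483273 + 689*100 = -41556400/483273 + 68900 = 33255953300/483273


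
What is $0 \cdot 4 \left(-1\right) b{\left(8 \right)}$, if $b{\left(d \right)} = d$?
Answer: $0$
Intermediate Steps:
$0 \cdot 4 \left(-1\right) b{\left(8 \right)} = 0 \cdot 4 \left(-1\right) 8 = 0 \left(-1\right) 8 = 0 \cdot 8 = 0$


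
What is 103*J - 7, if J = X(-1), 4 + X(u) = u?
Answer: -522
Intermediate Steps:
X(u) = -4 + u
J = -5 (J = -4 - 1 = -5)
103*J - 7 = 103*(-5) - 7 = -515 - 7 = -522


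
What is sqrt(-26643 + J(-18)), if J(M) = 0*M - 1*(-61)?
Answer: I*sqrt(26582) ≈ 163.04*I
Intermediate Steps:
J(M) = 61 (J(M) = 0 + 61 = 61)
sqrt(-26643 + J(-18)) = sqrt(-26643 + 61) = sqrt(-26582) = I*sqrt(26582)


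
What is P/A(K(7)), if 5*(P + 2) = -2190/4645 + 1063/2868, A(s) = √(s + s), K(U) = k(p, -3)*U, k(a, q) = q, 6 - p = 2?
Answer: 26912377*I*√42/559518120 ≈ 0.31172*I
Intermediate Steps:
p = 4 (p = 6 - 1*2 = 6 - 2 = 4)
K(U) = -3*U
A(s) = √2*√s (A(s) = √(2*s) = √2*√s)
P = -26912377/13321860 (P = -2 + (-2190/4645 + 1063/2868)/5 = -2 + (-2190*1/4645 + 1063*(1/2868))/5 = -2 + (-438/929 + 1063/2868)/5 = -2 + (⅕)*(-268657/2664372) = -2 - 268657/13321860 = -26912377/13321860 ≈ -2.0202)
P/A(K(7)) = -26912377*(-I*√42/42)/13321860 = -(-26912377)*I*√42/559518120 = 26912377*I*√42/559518120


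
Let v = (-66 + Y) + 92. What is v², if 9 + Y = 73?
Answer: 8100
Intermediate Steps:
Y = 64 (Y = -9 + 73 = 64)
v = 90 (v = (-66 + 64) + 92 = -2 + 92 = 90)
v² = 90² = 8100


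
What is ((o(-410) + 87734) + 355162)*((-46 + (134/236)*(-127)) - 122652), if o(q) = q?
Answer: -3205119243139/59 ≈ -5.4324e+10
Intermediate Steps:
((o(-410) + 87734) + 355162)*((-46 + (134/236)*(-127)) - 122652) = ((-410 + 87734) + 355162)*((-46 + (134/236)*(-127)) - 122652) = (87324 + 355162)*((-46 + (134*(1/236))*(-127)) - 122652) = 442486*((-46 + (67/118)*(-127)) - 122652) = 442486*((-46 - 8509/118) - 122652) = 442486*(-13937/118 - 122652) = 442486*(-14486873/118) = -3205119243139/59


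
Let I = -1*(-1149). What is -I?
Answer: -1149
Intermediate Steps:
I = 1149
-I = -1*1149 = -1149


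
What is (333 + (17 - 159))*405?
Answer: 77355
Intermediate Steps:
(333 + (17 - 159))*405 = (333 - 142)*405 = 191*405 = 77355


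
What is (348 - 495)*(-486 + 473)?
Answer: 1911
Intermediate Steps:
(348 - 495)*(-486 + 473) = -147*(-13) = 1911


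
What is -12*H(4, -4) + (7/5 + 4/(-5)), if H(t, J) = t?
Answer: -237/5 ≈ -47.400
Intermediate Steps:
-12*H(4, -4) + (7/5 + 4/(-5)) = -12*4 + (7/5 + 4/(-5)) = -48 + (7*(⅕) + 4*(-⅕)) = -48 + (7/5 - ⅘) = -48 + ⅗ = -237/5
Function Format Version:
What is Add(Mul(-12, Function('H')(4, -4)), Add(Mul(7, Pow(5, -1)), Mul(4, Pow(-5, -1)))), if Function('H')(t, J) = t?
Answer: Rational(-237, 5) ≈ -47.400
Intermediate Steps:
Add(Mul(-12, Function('H')(4, -4)), Add(Mul(7, Pow(5, -1)), Mul(4, Pow(-5, -1)))) = Add(Mul(-12, 4), Add(Mul(7, Pow(5, -1)), Mul(4, Pow(-5, -1)))) = Add(-48, Add(Mul(7, Rational(1, 5)), Mul(4, Rational(-1, 5)))) = Add(-48, Add(Rational(7, 5), Rational(-4, 5))) = Add(-48, Rational(3, 5)) = Rational(-237, 5)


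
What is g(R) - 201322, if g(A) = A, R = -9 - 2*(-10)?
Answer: -201311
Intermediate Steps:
R = 11 (R = -9 + 20 = 11)
g(R) - 201322 = 11 - 201322 = -201311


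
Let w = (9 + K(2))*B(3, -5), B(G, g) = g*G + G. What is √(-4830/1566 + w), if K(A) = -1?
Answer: I*√749969/87 ≈ 9.9541*I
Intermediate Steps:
B(G, g) = G + G*g (B(G, g) = G*g + G = G + G*g)
w = -96 (w = (9 - 1)*(3*(1 - 5)) = 8*(3*(-4)) = 8*(-12) = -96)
√(-4830/1566 + w) = √(-4830/1566 - 96) = √(-4830*1/1566 - 96) = √(-805/261 - 96) = √(-25861/261) = I*√749969/87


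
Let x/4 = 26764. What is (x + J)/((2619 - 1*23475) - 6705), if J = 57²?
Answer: -110305/27561 ≈ -4.0022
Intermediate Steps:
x = 107056 (x = 4*26764 = 107056)
J = 3249
(x + J)/((2619 - 1*23475) - 6705) = (107056 + 3249)/((2619 - 1*23475) - 6705) = 110305/((2619 - 23475) - 6705) = 110305/(-20856 - 6705) = 110305/(-27561) = 110305*(-1/27561) = -110305/27561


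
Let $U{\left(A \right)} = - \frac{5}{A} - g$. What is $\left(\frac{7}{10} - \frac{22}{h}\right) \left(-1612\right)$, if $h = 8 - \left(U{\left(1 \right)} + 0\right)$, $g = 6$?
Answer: $\frac{70122}{95} \approx 738.13$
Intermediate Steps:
$U{\left(A \right)} = -6 - \frac{5}{A}$ ($U{\left(A \right)} = - \frac{5}{A} - 6 = -6 - \frac{5}{A}$)
$h = 19$ ($h = 8 - \left(\left(-6 - \frac{5}{1}\right) + 0\right) = 8 - \left(\left(-6 - 5\right) + 0\right) = 8 - \left(-11 + 0\right) = 8 - -11 = 8 + 11 = 19$)
$\left(\frac{7}{10} - \frac{22}{h}\right) \left(-1612\right) = \left(\frac{7}{10} - \frac{22}{19}\right) \left(-1612\right) = \left(- \frac{87}{190}\right) \left(-1612\right) = \frac{70122}{95}$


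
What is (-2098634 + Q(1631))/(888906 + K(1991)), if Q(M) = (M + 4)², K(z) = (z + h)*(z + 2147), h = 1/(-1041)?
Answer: 598149231/9501894086 ≈ 0.062950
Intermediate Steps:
h = -1/1041 ≈ -0.00096061
K(z) = (2147 + z)*(-1/1041 + z) (K(z) = (z - 1/1041)*(z + 2147) = (-1/1041 + z)*(2147 + z) = (2147 + z)*(-1/1041 + z))
Q(M) = (4 + M)²
(-2098634 + Q(1631))/(888906 + K(1991)) = (-2098634 + (4 + 1631)²)/(888906 + (-2147/1041 + 1991² + (2235026/1041)*1991)) = (-2098634 + 1635²)/(888906 + (-2147/1041 + 3964081 + 4449936766/1041)) = (-2098634 + 2673225)/(888906 + 8576542940/1041) = 574591/(9501894086/1041) = 574591*(1041/9501894086) = 598149231/9501894086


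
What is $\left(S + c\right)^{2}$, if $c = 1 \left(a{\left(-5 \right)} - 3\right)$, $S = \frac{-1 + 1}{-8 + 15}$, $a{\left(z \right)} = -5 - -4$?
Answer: $16$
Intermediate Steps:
$a{\left(z \right)} = -1$ ($a{\left(z \right)} = -5 + 4 = -1$)
$S = 0$ ($S = \frac{0}{7} = 0 \cdot \frac{1}{7} = 0$)
$c = -4$ ($c = 1 \left(-1 - 3\right) = 1 \left(-4\right) = -4$)
$\left(S + c\right)^{2} = \left(0 - 4\right)^{2} = \left(-4\right)^{2} = 16$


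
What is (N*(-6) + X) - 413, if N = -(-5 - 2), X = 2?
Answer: -453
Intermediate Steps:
N = 7 (N = -1*(-7) = 7)
(N*(-6) + X) - 413 = (7*(-6) + 2) - 413 = (-42 + 2) - 413 = -40 - 413 = -453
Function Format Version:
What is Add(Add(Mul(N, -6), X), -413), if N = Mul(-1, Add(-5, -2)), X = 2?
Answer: -453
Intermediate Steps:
N = 7 (N = Mul(-1, -7) = 7)
Add(Add(Mul(N, -6), X), -413) = Add(Add(Mul(7, -6), 2), -413) = Add(Add(-42, 2), -413) = Add(-40, -413) = -453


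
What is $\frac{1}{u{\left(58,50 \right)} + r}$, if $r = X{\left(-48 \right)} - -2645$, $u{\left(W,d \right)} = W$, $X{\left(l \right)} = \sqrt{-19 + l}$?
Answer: $\frac{2703}{7306276} - \frac{i \sqrt{67}}{7306276} \approx 0.00036996 - 1.1203 \cdot 10^{-6} i$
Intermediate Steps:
$r = 2645 + i \sqrt{67}$ ($r = \sqrt{-19 - 48} - -2645 = \sqrt{-67} + 2645 = i \sqrt{67} + 2645 = 2645 + i \sqrt{67} \approx 2645.0 + 8.1853 i$)
$\frac{1}{u{\left(58,50 \right)} + r} = \frac{1}{58 + \left(2645 + i \sqrt{67}\right)} = \frac{1}{2703 + i \sqrt{67}}$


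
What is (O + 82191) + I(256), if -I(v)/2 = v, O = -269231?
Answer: -187552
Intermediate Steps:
I(v) = -2*v
(O + 82191) + I(256) = (-269231 + 82191) - 2*256 = -187040 - 512 = -187552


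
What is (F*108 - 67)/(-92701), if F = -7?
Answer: 823/92701 ≈ 0.0088780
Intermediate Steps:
(F*108 - 67)/(-92701) = (-7*108 - 67)/(-92701) = (-756 - 67)*(-1/92701) = -823*(-1/92701) = 823/92701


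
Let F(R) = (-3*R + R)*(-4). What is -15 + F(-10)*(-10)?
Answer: 785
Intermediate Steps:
F(R) = 8*R (F(R) = -2*R*(-4) = 8*R)
-15 + F(-10)*(-10) = -15 + (8*(-10))*(-10) = -15 - 80*(-10) = -15 + 800 = 785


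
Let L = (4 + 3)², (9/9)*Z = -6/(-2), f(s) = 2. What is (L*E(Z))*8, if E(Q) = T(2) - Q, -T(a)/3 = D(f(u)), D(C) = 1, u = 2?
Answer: -2352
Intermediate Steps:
T(a) = -3 (T(a) = -3*1 = -3)
Z = 3 (Z = -6/(-2) = -6*(-½) = 3)
L = 49 (L = 7² = 49)
E(Q) = -3 - Q
(L*E(Z))*8 = (49*(-3 - 1*3))*8 = (49*(-3 - 3))*8 = (49*(-6))*8 = -294*8 = -2352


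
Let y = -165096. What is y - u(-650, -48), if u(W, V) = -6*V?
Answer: -165384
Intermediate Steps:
y - u(-650, -48) = -165096 - (-6)*(-48) = -165096 - 1*288 = -165096 - 288 = -165384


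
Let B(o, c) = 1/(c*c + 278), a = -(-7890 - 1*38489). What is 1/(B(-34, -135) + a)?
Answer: 18503/858150638 ≈ 2.1561e-5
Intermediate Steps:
a = 46379 (a = -(-7890 - 38489) = -1*(-46379) = 46379)
B(o, c) = 1/(278 + c**2) (B(o, c) = 1/(c**2 + 278) = 1/(278 + c**2))
1/(B(-34, -135) + a) = 1/(1/(278 + (-135)**2) + 46379) = 1/(1/(278 + 18225) + 46379) = 1/(1/18503 + 46379) = 1/(858150638/18503) = 18503/858150638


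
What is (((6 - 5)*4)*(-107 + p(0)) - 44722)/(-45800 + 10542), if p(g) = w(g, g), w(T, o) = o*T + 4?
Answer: 22567/17629 ≈ 1.2801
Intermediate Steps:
w(T, o) = 4 + T*o (w(T, o) = T*o + 4 = 4 + T*o)
p(g) = 4 + g² (p(g) = 4 + g*g = 4 + g²)
(((6 - 5)*4)*(-107 + p(0)) - 44722)/(-45800 + 10542) = (((6 - 5)*4)*(-107 + (4 + 0²)) - 44722)/(-45800 + 10542) = ((1*4)*(-107 + (4 + 0)) - 44722)/(-35258) = (4*(-107 + 4) - 44722)*(-1/35258) = (4*(-103) - 44722)*(-1/35258) = (-412 - 44722)*(-1/35258) = -45134*(-1/35258) = 22567/17629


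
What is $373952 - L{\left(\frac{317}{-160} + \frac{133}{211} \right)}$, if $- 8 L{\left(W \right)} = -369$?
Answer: $\frac{2991247}{8} \approx 3.7391 \cdot 10^{5}$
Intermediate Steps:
$L{\left(W \right)} = \frac{369}{8}$ ($L{\left(W \right)} = \left(- \frac{1}{8}\right) \left(-369\right) = \frac{369}{8}$)
$373952 - L{\left(\frac{317}{-160} + \frac{133}{211} \right)} = 373952 - \frac{369}{8} = \frac{2991247}{8}$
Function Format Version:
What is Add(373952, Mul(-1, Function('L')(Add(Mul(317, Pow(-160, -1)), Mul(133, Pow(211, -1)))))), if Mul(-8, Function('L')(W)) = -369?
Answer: Rational(2991247, 8) ≈ 3.7391e+5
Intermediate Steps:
Function('L')(W) = Rational(369, 8) (Function('L')(W) = Mul(Rational(-1, 8), -369) = Rational(369, 8))
Add(373952, Mul(-1, Function('L')(Add(Mul(317, Pow(-160, -1)), Mul(133, Pow(211, -1)))))) = Add(373952, Mul(-1, Rational(369, 8))) = Add(373952, Rational(-369, 8)) = Rational(2991247, 8)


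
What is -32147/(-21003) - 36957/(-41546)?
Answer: 2111787133/872590638 ≈ 2.4201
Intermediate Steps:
-32147/(-21003) - 36957/(-41546) = -32147*(-1/21003) - 36957*(-1/41546) = 32147/21003 + 36957/41546 = 2111787133/872590638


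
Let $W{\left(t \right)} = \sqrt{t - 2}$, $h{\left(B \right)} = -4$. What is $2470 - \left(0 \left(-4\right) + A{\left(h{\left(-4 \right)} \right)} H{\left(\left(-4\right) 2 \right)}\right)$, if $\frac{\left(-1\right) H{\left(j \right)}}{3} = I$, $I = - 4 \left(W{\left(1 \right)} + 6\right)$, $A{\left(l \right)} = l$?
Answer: $2758 + 48 i \approx 2758.0 + 48.0 i$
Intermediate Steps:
$W{\left(t \right)} = \sqrt{-2 + t}$
$I = -24 - 4 i$ ($I = - 4 \left(\sqrt{-2 + 1} + 6\right) = - 4 \left(\sqrt{-1} + 6\right) = - 4 \left(i + 6\right) = - 4 \left(6 + i\right) = -24 - 4 i \approx -24.0 - 4.0 i$)
$H{\left(j \right)} = 72 + 12 i$ ($H{\left(j \right)} = - 3 \left(-24 - 4 i\right) = 72 + 12 i$)
$2470 - \left(0 \left(-4\right) + A{\left(h{\left(-4 \right)} \right)} H{\left(\left(-4\right) 2 \right)}\right) = 2470 - \left(0 \left(-4\right) - 4 \left(72 + 12 i\right)\right) = 2470 - \left(0 - \left(288 + 48 i\right)\right) = 2470 - \left(-288 - 48 i\right) = 2470 + \left(288 + 48 i\right) = 2758 + 48 i$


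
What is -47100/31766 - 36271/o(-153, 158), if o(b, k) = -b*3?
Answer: -586901743/7290297 ≈ -80.505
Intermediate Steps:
o(b, k) = -3*b
-47100/31766 - 36271/o(-153, 158) = -47100/31766 - 36271/((-3*(-153))) = -47100*1/31766 - 36271/459 = -23550/15883 - 36271*1/459 = -23550/15883 - 36271/459 = -586901743/7290297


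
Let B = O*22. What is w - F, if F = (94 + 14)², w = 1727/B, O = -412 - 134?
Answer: -12737245/1092 ≈ -11664.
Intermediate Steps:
O = -546
B = -12012 (B = -546*22 = -12012)
w = -157/1092 (w = 1727/(-12012) = 1727*(-1/12012) = -157/1092 ≈ -0.14377)
F = 11664 (F = 108² = 11664)
w - F = -157/1092 - 1*11664 = -157/1092 - 11664 = -12737245/1092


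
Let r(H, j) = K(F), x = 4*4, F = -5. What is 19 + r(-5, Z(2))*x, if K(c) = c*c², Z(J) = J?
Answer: -1981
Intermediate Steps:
x = 16
K(c) = c³
r(H, j) = -125 (r(H, j) = (-5)³ = -125)
19 + r(-5, Z(2))*x = 19 - 125*16 = 19 - 2000 = -1981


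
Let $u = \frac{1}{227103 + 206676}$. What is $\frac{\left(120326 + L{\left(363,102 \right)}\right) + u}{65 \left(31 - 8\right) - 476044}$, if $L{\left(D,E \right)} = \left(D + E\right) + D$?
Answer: $- \frac{52554060967}{205849390671} \approx -0.2553$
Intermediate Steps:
$L{\left(D,E \right)} = E + 2 D$
$u = \frac{1}{433779} \approx 2.3053 \cdot 10^{-6}$
$\frac{\left(120326 + L{\left(363,102 \right)}\right) + u}{65 \left(31 - 8\right) - 476044} = \frac{\left(120326 + \left(102 + 2 \cdot 363\right)\right) + \frac{1}{433779}}{65 \left(31 - 8\right) - 476044} = \frac{\left(120326 + \left(102 + 726\right)\right) + \frac{1}{433779}}{65 \cdot 23 - 476044} = \frac{\left(120326 + 828\right) + \frac{1}{433779}}{1495 - 476044} = \frac{121154 + \frac{1}{433779}}{-474549} = \frac{52554060967}{433779} \left(- \frac{1}{474549}\right) = - \frac{52554060967}{205849390671}$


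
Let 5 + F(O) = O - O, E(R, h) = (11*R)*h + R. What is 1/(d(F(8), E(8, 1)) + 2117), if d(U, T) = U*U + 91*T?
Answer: 1/10878 ≈ 9.1929e-5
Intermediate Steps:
E(R, h) = R + 11*R*h (E(R, h) = 11*R*h + R = R + 11*R*h)
F(O) = -5 (F(O) = -5 + (O - O) = -5 + 0 = -5)
d(U, T) = U² + 91*T
1/(d(F(8), E(8, 1)) + 2117) = 1/(((-5)² + 91*(8*(1 + 11*1))) + 2117) = 1/((25 + 91*(8*(1 + 11))) + 2117) = 1/((25 + 91*(8*12)) + 2117) = 1/((25 + 91*96) + 2117) = 1/((25 + 8736) + 2117) = 1/(8761 + 2117) = 1/10878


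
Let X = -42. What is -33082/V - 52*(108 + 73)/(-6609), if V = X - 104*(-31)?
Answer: -94344977/10514919 ≈ -8.9725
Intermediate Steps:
V = 3182 (V = -42 - 104*(-31) = -42 + 3224 = 3182)
-33082/V - 52*(108 + 73)/(-6609) = -33082/3182 - 52*(108 + 73)/(-6609) = -33082*1/3182 - 52*181*(-1/6609) = -16541/1591 - 9412*(-1/6609) = -16541/1591 + 9412/6609 = -94344977/10514919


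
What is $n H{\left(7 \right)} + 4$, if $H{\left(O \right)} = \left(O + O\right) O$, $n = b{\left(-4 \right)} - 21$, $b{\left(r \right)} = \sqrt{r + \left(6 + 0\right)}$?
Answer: $-2054 + 98 \sqrt{2} \approx -1915.4$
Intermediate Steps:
$b{\left(r \right)} = \sqrt{6 + r}$ ($b{\left(r \right)} = \sqrt{r + 6} = \sqrt{6 + r}$)
$n = -21 + \sqrt{2}$ ($n = \sqrt{6 - 4} - 21 = \sqrt{2} - 21 = -21 + \sqrt{2} \approx -19.586$)
$H{\left(O \right)} = 2 O^{2}$ ($H{\left(O \right)} = 2 O O = 2 O^{2}$)
$n H{\left(7 \right)} + 4 = \left(-21 + \sqrt{2}\right) 2 \cdot 7^{2} + 4 = \left(-21 + \sqrt{2}\right) 2 \cdot 49 + 4 = \left(-21 + \sqrt{2}\right) 98 + 4 = \left(-2058 + 98 \sqrt{2}\right) + 4 = -2054 + 98 \sqrt{2}$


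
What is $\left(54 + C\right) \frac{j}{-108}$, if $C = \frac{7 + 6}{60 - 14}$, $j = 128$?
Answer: $- \frac{39952}{621} \approx -64.335$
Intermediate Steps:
$C = \frac{13}{46}$ ($C = \frac{13}{60 - 14} = \frac{13}{46} \approx 0.28261$)
$\left(54 + C\right) \frac{j}{-108} = \left(54 + \frac{13}{46}\right) \frac{128}{-108} = \frac{2497 \cdot 128 \left(- \frac{1}{108}\right)}{46} = \frac{2497}{46} \left(- \frac{32}{27}\right) = - \frac{39952}{621}$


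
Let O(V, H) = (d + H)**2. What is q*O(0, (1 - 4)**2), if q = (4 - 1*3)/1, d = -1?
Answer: 64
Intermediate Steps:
O(V, H) = (-1 + H)**2
q = 1 (q = (4 - 3)*1 = 1*1 = 1)
q*O(0, (1 - 4)**2) = 1*(-1 + (1 - 4)**2)**2 = 1*(-1 + (-3)**2)**2 = 1*(-1 + 9)**2 = 1*8**2 = 1*64 = 64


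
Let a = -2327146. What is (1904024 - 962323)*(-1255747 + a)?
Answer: -3374013920993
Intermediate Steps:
(1904024 - 962323)*(-1255747 + a) = (1904024 - 962323)*(-1255747 - 2327146) = 941701*(-3582893) = -3374013920993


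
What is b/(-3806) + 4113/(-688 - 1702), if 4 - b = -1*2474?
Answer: -10788249/4548170 ≈ -2.3720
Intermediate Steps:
b = 2478 (b = 4 - (-1)*2474 = 4 - 1*(-2474) = 4 + 2474 = 2478)
b/(-3806) + 4113/(-688 - 1702) = 2478/(-3806) + 4113/(-688 - 1702) = 2478*(-1/3806) + 4113/(-2390) = -1239/1903 + 4113*(-1/2390) = -1239/1903 - 4113/2390 = -10788249/4548170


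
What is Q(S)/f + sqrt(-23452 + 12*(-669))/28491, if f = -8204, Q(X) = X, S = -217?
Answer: 31/1172 + 2*I*sqrt(7870)/28491 ≈ 0.026451 + 0.0062274*I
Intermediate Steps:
Q(S)/f + sqrt(-23452 + 12*(-669))/28491 = -217/(-8204) + sqrt(-23452 + 12*(-669))/28491 = -217*(-1/8204) + sqrt(-23452 - 8028)*(1/28491) = 31/1172 + sqrt(-31480)*(1/28491) = 31/1172 + (2*I*sqrt(7870))*(1/28491) = 31/1172 + 2*I*sqrt(7870)/28491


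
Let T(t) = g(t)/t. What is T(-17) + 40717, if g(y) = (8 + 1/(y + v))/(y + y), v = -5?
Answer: 517757547/12716 ≈ 40717.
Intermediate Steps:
g(y) = (8 + 1/(-5 + y))/(2*y) (g(y) = (8 + 1/(y - 5))/(y + y) = (8 + 1/(-5 + y))/((2*y)) = (8 + 1/(-5 + y))*(1/(2*y)) = (8 + 1/(-5 + y))/(2*y))
T(t) = (-39 + 8*t)/(2*t²*(-5 + t)) (T(t) = ((-39 + 8*t)/(2*t*(-5 + t)))/t = (-39 + 8*t)/(2*t²*(-5 + t)))
T(-17) + 40717 = (½)*(-39 + 8*(-17))/((-17)²*(-5 - 17)) + 40717 = (½)*(1/289)*(-39 - 136)/(-22) + 40717 = (½)*(1/289)*(-1/22)*(-175) + 40717 = 175/12716 + 40717 = 517757547/12716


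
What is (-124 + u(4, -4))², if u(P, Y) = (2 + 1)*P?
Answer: 12544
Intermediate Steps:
u(P, Y) = 3*P
(-124 + u(4, -4))² = (-124 + 3*4)² = (-124 + 12)² = (-112)² = 12544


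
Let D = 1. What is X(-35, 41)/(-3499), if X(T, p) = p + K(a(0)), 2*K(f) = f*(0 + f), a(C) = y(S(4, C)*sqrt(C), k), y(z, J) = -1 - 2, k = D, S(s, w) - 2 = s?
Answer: -91/6998 ≈ -0.013004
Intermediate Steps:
S(s, w) = 2 + s
k = 1
y(z, J) = -3
a(C) = -3
K(f) = f**2/2 (K(f) = (f*(0 + f))/2 = (f*f)/2 = f**2/2)
X(T, p) = 9/2 + p (X(T, p) = p + (1/2)*(-3)**2 = p + (1/2)*9 = p + 9/2 = 9/2 + p)
X(-35, 41)/(-3499) = (9/2 + 41)/(-3499) = (91/2)*(-1/3499) = -91/6998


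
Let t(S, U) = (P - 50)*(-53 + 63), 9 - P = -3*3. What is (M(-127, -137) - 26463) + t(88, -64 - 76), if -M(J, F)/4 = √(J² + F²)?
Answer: -26783 - 4*√34898 ≈ -27530.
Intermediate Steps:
P = 18 (P = 9 - (-3)*3 = 9 - 1*(-9) = 9 + 9 = 18)
t(S, U) = -320 (t(S, U) = (18 - 50)*(-53 + 63) = -32*10 = -320)
M(J, F) = -4*√(F² + J²) (M(J, F) = -4*√(J² + F²) = -4*√(F² + J²))
(M(-127, -137) - 26463) + t(88, -64 - 76) = (-4*√((-137)² + (-127)²) - 26463) - 320 = (-4*√(18769 + 16129) - 26463) - 320 = (-4*√34898 - 26463) - 320 = (-26463 - 4*√34898) - 320 = -26783 - 4*√34898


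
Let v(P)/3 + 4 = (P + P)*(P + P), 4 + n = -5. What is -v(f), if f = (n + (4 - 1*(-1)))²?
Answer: -3060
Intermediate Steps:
n = -9 (n = -4 - 5 = -9)
f = 16 (f = (-9 + (4 - 1*(-1)))² = (-9 + (4 + 1))² = (-9 + 5)² = (-4)² = 16)
v(P) = -12 + 12*P² (v(P) = -12 + 3*((P + P)*(P + P)) = -12 + 3*((2*P)*(2*P)) = -12 + 3*(4*P²) = -12 + 12*P²)
-v(f) = -(-12 + 12*16²) = -(-12 + 12*256) = -(-12 + 3072) = -1*3060 = -3060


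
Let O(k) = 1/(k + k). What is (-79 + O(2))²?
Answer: 99225/16 ≈ 6201.6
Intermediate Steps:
O(k) = 1/(2*k)
(-79 + O(2))² = (-79 + (½)/2)² = (-79 + (½)*(½))² = (-79 + ¼)² = (-315/4)² = 99225/16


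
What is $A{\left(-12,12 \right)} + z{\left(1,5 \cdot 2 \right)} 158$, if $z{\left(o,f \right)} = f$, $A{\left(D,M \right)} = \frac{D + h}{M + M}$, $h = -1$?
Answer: $\frac{37907}{24} \approx 1579.5$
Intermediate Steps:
$A{\left(D,M \right)} = \frac{-1 + D}{2 M}$ ($A{\left(D,M \right)} = \frac{D - 1}{M + M} = \frac{-1 + D}{2 M}$)
$A{\left(-12,12 \right)} + z{\left(1,5 \cdot 2 \right)} 158 = \frac{-1 - 12}{2 \cdot 12} + 5 \cdot 2 \cdot 158 = \frac{1}{2} \cdot \frac{1}{12} \left(-13\right) + 10 \cdot 158 = - \frac{13}{24} + 1580 = \frac{37907}{24}$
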